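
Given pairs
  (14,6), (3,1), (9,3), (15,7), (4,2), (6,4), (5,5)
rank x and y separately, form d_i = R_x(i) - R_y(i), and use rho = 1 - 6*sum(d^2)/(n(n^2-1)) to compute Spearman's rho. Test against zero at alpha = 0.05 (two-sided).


Step 1: Rank x and y separately (midranks; no ties here).
rank(x): 14->6, 3->1, 9->5, 15->7, 4->2, 6->4, 5->3
rank(y): 6->6, 1->1, 3->3, 7->7, 2->2, 4->4, 5->5
Step 2: d_i = R_x(i) - R_y(i); compute d_i^2.
  (6-6)^2=0, (1-1)^2=0, (5-3)^2=4, (7-7)^2=0, (2-2)^2=0, (4-4)^2=0, (3-5)^2=4
sum(d^2) = 8.
Step 3: rho = 1 - 6*8 / (7*(7^2 - 1)) = 1 - 48/336 = 0.857143.
Step 4: Under H0, t = rho * sqrt((n-2)/(1-rho^2)) = 3.7210 ~ t(5).
Step 5: Two-sided p-value from the t-distribution with 5 df = 0.013697.
Step 6: alpha = 0.05. reject H0.

rho = 0.8571, p = 0.013697, reject H0 at alpha = 0.05.


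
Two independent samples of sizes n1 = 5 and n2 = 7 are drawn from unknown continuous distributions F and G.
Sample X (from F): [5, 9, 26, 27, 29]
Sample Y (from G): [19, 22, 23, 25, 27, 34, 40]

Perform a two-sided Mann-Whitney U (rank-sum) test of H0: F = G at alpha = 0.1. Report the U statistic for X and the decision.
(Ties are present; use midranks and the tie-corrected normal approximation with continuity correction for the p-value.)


Step 1: Combine and sort all 12 observations; assign midranks.
sorted (value, group): (5,X), (9,X), (19,Y), (22,Y), (23,Y), (25,Y), (26,X), (27,X), (27,Y), (29,X), (34,Y), (40,Y)
ranks: 5->1, 9->2, 19->3, 22->4, 23->5, 25->6, 26->7, 27->8.5, 27->8.5, 29->10, 34->11, 40->12
Step 2: Rank sum for X: R1 = 1 + 2 + 7 + 8.5 + 10 = 28.5.
Step 3: U_X = R1 - n1(n1+1)/2 = 28.5 - 5*6/2 = 28.5 - 15 = 13.5.
       U_Y = n1*n2 - U_X = 35 - 13.5 = 21.5.
Step 4: Ties are present, so use the tie-corrected normal approximation (with continuity correction) for the p-value.
Step 5: p-value = 0.569088; compare to alpha = 0.1. fail to reject H0.

U_X = 13.5, p = 0.569088, fail to reject H0 at alpha = 0.1.


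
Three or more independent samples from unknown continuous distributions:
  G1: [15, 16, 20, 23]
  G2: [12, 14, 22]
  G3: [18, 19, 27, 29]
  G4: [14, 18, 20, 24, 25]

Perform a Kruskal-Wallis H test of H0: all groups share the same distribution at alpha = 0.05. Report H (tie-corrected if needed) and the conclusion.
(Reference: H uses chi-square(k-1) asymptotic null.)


Step 1: Combine all N = 16 observations and assign midranks.
sorted (value, group, rank): (12,G2,1), (14,G2,2.5), (14,G4,2.5), (15,G1,4), (16,G1,5), (18,G3,6.5), (18,G4,6.5), (19,G3,8), (20,G1,9.5), (20,G4,9.5), (22,G2,11), (23,G1,12), (24,G4,13), (25,G4,14), (27,G3,15), (29,G3,16)
Step 2: Sum ranks within each group.
R_1 = 30.5 (n_1 = 4)
R_2 = 14.5 (n_2 = 3)
R_3 = 45.5 (n_3 = 4)
R_4 = 45.5 (n_4 = 5)
Step 3: H = 12/(N(N+1)) * sum(R_i^2/n_i) - 3(N+1)
     = 12/(16*17) * (30.5^2/4 + 14.5^2/3 + 45.5^2/4 + 45.5^2/5) - 3*17
     = 0.044118 * 1234.26 - 51
     = 3.452574.
Step 4: Ties present; correction factor C = 1 - 18/(16^3 - 16) = 0.995588. Corrected H = 3.452574 / 0.995588 = 3.467873.
Step 5: Under H0, H ~ chi^2(3); p-value = 0.324953.
Step 6: alpha = 0.05. fail to reject H0.

H = 3.4679, df = 3, p = 0.324953, fail to reject H0.


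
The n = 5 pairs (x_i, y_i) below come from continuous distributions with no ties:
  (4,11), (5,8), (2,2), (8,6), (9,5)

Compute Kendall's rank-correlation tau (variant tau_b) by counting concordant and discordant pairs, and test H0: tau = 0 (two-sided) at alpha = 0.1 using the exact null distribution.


Step 1: Enumerate the 10 unordered pairs (i,j) with i<j and classify each by sign(x_j-x_i) * sign(y_j-y_i).
  (1,2):dx=+1,dy=-3->D; (1,3):dx=-2,dy=-9->C; (1,4):dx=+4,dy=-5->D; (1,5):dx=+5,dy=-6->D
  (2,3):dx=-3,dy=-6->C; (2,4):dx=+3,dy=-2->D; (2,5):dx=+4,dy=-3->D; (3,4):dx=+6,dy=+4->C
  (3,5):dx=+7,dy=+3->C; (4,5):dx=+1,dy=-1->D
Step 2: C = 4, D = 6, total pairs = 10.
Step 3: tau = (C - D)/(n(n-1)/2) = (4 - 6)/10 = -0.200000.
Step 4: Exact two-sided p-value (enumerate n! = 120 permutations of y under H0): p = 0.816667.
Step 5: alpha = 0.1. fail to reject H0.

tau_b = -0.2000 (C=4, D=6), p = 0.816667, fail to reject H0.


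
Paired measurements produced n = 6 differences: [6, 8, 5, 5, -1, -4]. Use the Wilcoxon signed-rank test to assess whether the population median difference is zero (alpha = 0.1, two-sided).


Step 1: Drop any zero differences (none here) and take |d_i|.
|d| = [6, 8, 5, 5, 1, 4]
Step 2: Midrank |d_i| (ties get averaged ranks).
ranks: |6|->5, |8|->6, |5|->3.5, |5|->3.5, |1|->1, |4|->2
Step 3: Attach original signs; sum ranks with positive sign and with negative sign.
W+ = 5 + 6 + 3.5 + 3.5 = 18
W- = 1 + 2 = 3
(Check: W+ + W- = 21 should equal n(n+1)/2 = 21.)
Step 4: Test statistic W = min(W+, W-) = 3.
Step 5: Ties in |d|, so use the tie-corrected normal approximation.
        E[W] = n(n+1)/4 = 6*7/4 = 10.5.
        Tie groups: |d|=5 (t=2); sum(t^3 - t) = 6.
        Var[W] = n(n+1)(2n+1)/24 - sum(t^3-t)/48 = 546/24 - 6/48 = 22.625.
        z = (W - E[W]) / sqrt(Var[W]) = (3 - 10.5) / 4.7566 = -1.5768.
        Two-sided p = 2*Phi(z) = 0.114850.
Step 6: alpha = 0.1. fail to reject H0.

W+ = 18, W- = 3, W = min = 3, p = 0.114850, fail to reject H0.


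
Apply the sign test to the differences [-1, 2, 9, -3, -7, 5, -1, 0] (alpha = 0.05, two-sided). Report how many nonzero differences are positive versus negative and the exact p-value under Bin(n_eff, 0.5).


Step 1: Discard zero differences. Original n = 8; n_eff = number of nonzero differences = 7.
Nonzero differences (with sign): -1, +2, +9, -3, -7, +5, -1
Step 2: Count signs: positive = 3, negative = 4.
Step 3: Under H0: P(positive) = 0.5, so the number of positives S ~ Bin(7, 0.5).
Step 4: Two-sided exact p-value = sum of Bin(7,0.5) probabilities at or below the observed probability = 1.000000.
Step 5: alpha = 0.05. fail to reject H0.

n_eff = 7, pos = 3, neg = 4, p = 1.000000, fail to reject H0.


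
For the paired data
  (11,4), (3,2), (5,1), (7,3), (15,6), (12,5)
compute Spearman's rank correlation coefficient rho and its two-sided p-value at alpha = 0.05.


Step 1: Rank x and y separately (midranks; no ties here).
rank(x): 11->4, 3->1, 5->2, 7->3, 15->6, 12->5
rank(y): 4->4, 2->2, 1->1, 3->3, 6->6, 5->5
Step 2: d_i = R_x(i) - R_y(i); compute d_i^2.
  (4-4)^2=0, (1-2)^2=1, (2-1)^2=1, (3-3)^2=0, (6-6)^2=0, (5-5)^2=0
sum(d^2) = 2.
Step 3: rho = 1 - 6*2 / (6*(6^2 - 1)) = 1 - 12/210 = 0.942857.
Step 4: Under H0, t = rho * sqrt((n-2)/(1-rho^2)) = 5.6595 ~ t(4).
Step 5: Two-sided p-value from the t-distribution with 4 df = 0.004805.
Step 6: alpha = 0.05. reject H0.

rho = 0.9429, p = 0.004805, reject H0 at alpha = 0.05.


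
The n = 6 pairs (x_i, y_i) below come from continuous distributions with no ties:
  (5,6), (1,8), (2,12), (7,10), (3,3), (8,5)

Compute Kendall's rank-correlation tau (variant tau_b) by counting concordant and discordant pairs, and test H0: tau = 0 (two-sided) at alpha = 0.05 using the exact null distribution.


Step 1: Enumerate the 15 unordered pairs (i,j) with i<j and classify each by sign(x_j-x_i) * sign(y_j-y_i).
  (1,2):dx=-4,dy=+2->D; (1,3):dx=-3,dy=+6->D; (1,4):dx=+2,dy=+4->C; (1,5):dx=-2,dy=-3->C
  (1,6):dx=+3,dy=-1->D; (2,3):dx=+1,dy=+4->C; (2,4):dx=+6,dy=+2->C; (2,5):dx=+2,dy=-5->D
  (2,6):dx=+7,dy=-3->D; (3,4):dx=+5,dy=-2->D; (3,5):dx=+1,dy=-9->D; (3,6):dx=+6,dy=-7->D
  (4,5):dx=-4,dy=-7->C; (4,6):dx=+1,dy=-5->D; (5,6):dx=+5,dy=+2->C
Step 2: C = 6, D = 9, total pairs = 15.
Step 3: tau = (C - D)/(n(n-1)/2) = (6 - 9)/15 = -0.200000.
Step 4: Exact two-sided p-value (enumerate n! = 720 permutations of y under H0): p = 0.719444.
Step 5: alpha = 0.05. fail to reject H0.

tau_b = -0.2000 (C=6, D=9), p = 0.719444, fail to reject H0.


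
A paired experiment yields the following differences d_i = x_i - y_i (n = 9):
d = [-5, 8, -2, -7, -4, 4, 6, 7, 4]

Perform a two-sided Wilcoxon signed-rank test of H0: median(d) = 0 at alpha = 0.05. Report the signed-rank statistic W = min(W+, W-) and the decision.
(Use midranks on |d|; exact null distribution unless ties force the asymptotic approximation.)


Step 1: Drop any zero differences (none here) and take |d_i|.
|d| = [5, 8, 2, 7, 4, 4, 6, 7, 4]
Step 2: Midrank |d_i| (ties get averaged ranks).
ranks: |5|->5, |8|->9, |2|->1, |7|->7.5, |4|->3, |4|->3, |6|->6, |7|->7.5, |4|->3
Step 3: Attach original signs; sum ranks with positive sign and with negative sign.
W+ = 9 + 3 + 6 + 7.5 + 3 = 28.5
W- = 5 + 1 + 7.5 + 3 = 16.5
(Check: W+ + W- = 45 should equal n(n+1)/2 = 45.)
Step 4: Test statistic W = min(W+, W-) = 16.5.
Step 5: Ties in |d|, so use the tie-corrected normal approximation.
        E[W] = n(n+1)/4 = 9*10/4 = 22.5.
        Tie groups: |d|=4 (t=3), |d|=7 (t=2); sum(t^3 - t) = 30.
        Var[W] = n(n+1)(2n+1)/24 - sum(t^3-t)/48 = 1710/24 - 30/48 = 70.625.
        z = (W - E[W]) / sqrt(Var[W]) = (16.5 - 22.5) / 8.4039 = -0.7140.
        Two-sided p = 2*Phi(z) = 0.475254.
Step 6: alpha = 0.05. fail to reject H0.

W+ = 28.5, W- = 16.5, W = min = 16.5, p = 0.475254, fail to reject H0.


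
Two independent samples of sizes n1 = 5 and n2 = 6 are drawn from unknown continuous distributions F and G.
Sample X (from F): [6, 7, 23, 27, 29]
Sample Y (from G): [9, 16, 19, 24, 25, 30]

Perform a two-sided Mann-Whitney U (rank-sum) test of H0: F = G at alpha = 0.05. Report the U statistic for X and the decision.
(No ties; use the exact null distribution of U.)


Step 1: Combine and sort all 11 observations; assign midranks.
sorted (value, group): (6,X), (7,X), (9,Y), (16,Y), (19,Y), (23,X), (24,Y), (25,Y), (27,X), (29,X), (30,Y)
ranks: 6->1, 7->2, 9->3, 16->4, 19->5, 23->6, 24->7, 25->8, 27->9, 29->10, 30->11
Step 2: Rank sum for X: R1 = 1 + 2 + 6 + 9 + 10 = 28.
Step 3: U_X = R1 - n1(n1+1)/2 = 28 - 5*6/2 = 28 - 15 = 13.
       U_Y = n1*n2 - U_X = 30 - 13 = 17.
Step 4: No ties, so the exact null distribution of U (based on enumerating the C(11,5) = 462 equally likely rank assignments) gives the two-sided p-value.
Step 5: p-value = 0.792208; compare to alpha = 0.05. fail to reject H0.

U_X = 13, p = 0.792208, fail to reject H0 at alpha = 0.05.


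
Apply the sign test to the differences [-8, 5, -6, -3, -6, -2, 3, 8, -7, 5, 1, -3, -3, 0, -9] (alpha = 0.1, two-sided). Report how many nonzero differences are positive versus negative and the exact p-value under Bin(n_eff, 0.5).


Step 1: Discard zero differences. Original n = 15; n_eff = number of nonzero differences = 14.
Nonzero differences (with sign): -8, +5, -6, -3, -6, -2, +3, +8, -7, +5, +1, -3, -3, -9
Step 2: Count signs: positive = 5, negative = 9.
Step 3: Under H0: P(positive) = 0.5, so the number of positives S ~ Bin(14, 0.5).
Step 4: Two-sided exact p-value = sum of Bin(14,0.5) probabilities at or below the observed probability = 0.423950.
Step 5: alpha = 0.1. fail to reject H0.

n_eff = 14, pos = 5, neg = 9, p = 0.423950, fail to reject H0.


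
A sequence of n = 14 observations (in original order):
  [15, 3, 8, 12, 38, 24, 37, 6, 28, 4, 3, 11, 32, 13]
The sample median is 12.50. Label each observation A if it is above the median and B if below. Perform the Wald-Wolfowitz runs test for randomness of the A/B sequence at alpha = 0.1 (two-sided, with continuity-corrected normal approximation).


Step 1: Compute median = 12.50; label A = above, B = below.
Labels in order: ABBBAAABABBBAA  (n_A = 7, n_B = 7)
Step 2: Count runs R = 7.
Step 3: Under H0 (random ordering), E[R] = 2*n_A*n_B/(n_A+n_B) + 1 = 2*7*7/14 + 1 = 8.0000.
        Var[R] = 2*n_A*n_B*(2*n_A*n_B - n_A - n_B) / ((n_A+n_B)^2 * (n_A+n_B-1)) = 8232/2548 = 3.2308.
        SD[R] = 1.7974.
Step 4: Continuity-corrected z = (R + 0.5 - E[R]) / SD[R] = (7 + 0.5 - 8.0000) / 1.7974 = -0.2782.
Step 5: Two-sided p-value via normal approximation = 2*(1 - Phi(|z|)) = 0.780879.
Step 6: alpha = 0.1. fail to reject H0.

R = 7, z = -0.2782, p = 0.780879, fail to reject H0.


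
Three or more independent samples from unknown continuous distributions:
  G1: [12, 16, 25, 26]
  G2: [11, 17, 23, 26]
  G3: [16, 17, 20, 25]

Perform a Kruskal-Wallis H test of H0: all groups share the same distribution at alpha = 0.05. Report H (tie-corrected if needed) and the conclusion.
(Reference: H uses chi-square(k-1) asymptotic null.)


Step 1: Combine all N = 12 observations and assign midranks.
sorted (value, group, rank): (11,G2,1), (12,G1,2), (16,G1,3.5), (16,G3,3.5), (17,G2,5.5), (17,G3,5.5), (20,G3,7), (23,G2,8), (25,G1,9.5), (25,G3,9.5), (26,G1,11.5), (26,G2,11.5)
Step 2: Sum ranks within each group.
R_1 = 26.5 (n_1 = 4)
R_2 = 26 (n_2 = 4)
R_3 = 25.5 (n_3 = 4)
Step 3: H = 12/(N(N+1)) * sum(R_i^2/n_i) - 3(N+1)
     = 12/(12*13) * (26.5^2/4 + 26^2/4 + 25.5^2/4) - 3*13
     = 0.076923 * 507.125 - 39
     = 0.009615.
Step 4: Ties present; correction factor C = 1 - 24/(12^3 - 12) = 0.986014. Corrected H = 0.009615 / 0.986014 = 0.009752.
Step 5: Under H0, H ~ chi^2(2); p-value = 0.995136.
Step 6: alpha = 0.05. fail to reject H0.

H = 0.0098, df = 2, p = 0.995136, fail to reject H0.


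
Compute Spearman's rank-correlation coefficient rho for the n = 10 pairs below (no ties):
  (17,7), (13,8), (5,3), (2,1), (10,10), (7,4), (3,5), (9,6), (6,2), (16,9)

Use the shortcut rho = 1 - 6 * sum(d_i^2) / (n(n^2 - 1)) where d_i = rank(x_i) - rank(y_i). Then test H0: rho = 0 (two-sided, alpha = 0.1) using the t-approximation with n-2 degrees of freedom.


Step 1: Rank x and y separately (midranks; no ties here).
rank(x): 17->10, 13->8, 5->3, 2->1, 10->7, 7->5, 3->2, 9->6, 6->4, 16->9
rank(y): 7->7, 8->8, 3->3, 1->1, 10->10, 4->4, 5->5, 6->6, 2->2, 9->9
Step 2: d_i = R_x(i) - R_y(i); compute d_i^2.
  (10-7)^2=9, (8-8)^2=0, (3-3)^2=0, (1-1)^2=0, (7-10)^2=9, (5-4)^2=1, (2-5)^2=9, (6-6)^2=0, (4-2)^2=4, (9-9)^2=0
sum(d^2) = 32.
Step 3: rho = 1 - 6*32 / (10*(10^2 - 1)) = 1 - 192/990 = 0.806061.
Step 4: Under H0, t = rho * sqrt((n-2)/(1-rho^2)) = 3.8522 ~ t(8).
Step 5: Two-sided p-value from the t-distribution with 8 df = 0.004862.
Step 6: alpha = 0.1. reject H0.

rho = 0.8061, p = 0.004862, reject H0 at alpha = 0.1.


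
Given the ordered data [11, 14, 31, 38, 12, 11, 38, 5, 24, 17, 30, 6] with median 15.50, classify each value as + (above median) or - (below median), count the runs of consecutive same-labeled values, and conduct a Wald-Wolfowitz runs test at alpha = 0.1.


Step 1: Compute median = 15.50; label A = above, B = below.
Labels in order: BBAABBABAAAB  (n_A = 6, n_B = 6)
Step 2: Count runs R = 7.
Step 3: Under H0 (random ordering), E[R] = 2*n_A*n_B/(n_A+n_B) + 1 = 2*6*6/12 + 1 = 7.0000.
        Var[R] = 2*n_A*n_B*(2*n_A*n_B - n_A - n_B) / ((n_A+n_B)^2 * (n_A+n_B-1)) = 4320/1584 = 2.7273.
        SD[R] = 1.6514.
Step 4: R = E[R], so z = 0 with no continuity correction.
Step 5: Two-sided p-value via normal approximation = 2*(1 - Phi(|z|)) = 1.000000.
Step 6: alpha = 0.1. fail to reject H0.

R = 7, z = 0.0000, p = 1.000000, fail to reject H0.


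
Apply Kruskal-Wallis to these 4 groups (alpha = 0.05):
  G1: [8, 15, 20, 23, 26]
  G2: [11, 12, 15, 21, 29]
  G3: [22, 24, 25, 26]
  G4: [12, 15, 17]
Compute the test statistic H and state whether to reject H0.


Step 1: Combine all N = 17 observations and assign midranks.
sorted (value, group, rank): (8,G1,1), (11,G2,2), (12,G2,3.5), (12,G4,3.5), (15,G1,6), (15,G2,6), (15,G4,6), (17,G4,8), (20,G1,9), (21,G2,10), (22,G3,11), (23,G1,12), (24,G3,13), (25,G3,14), (26,G1,15.5), (26,G3,15.5), (29,G2,17)
Step 2: Sum ranks within each group.
R_1 = 43.5 (n_1 = 5)
R_2 = 38.5 (n_2 = 5)
R_3 = 53.5 (n_3 = 4)
R_4 = 17.5 (n_4 = 3)
Step 3: H = 12/(N(N+1)) * sum(R_i^2/n_i) - 3(N+1)
     = 12/(17*18) * (43.5^2/5 + 38.5^2/5 + 53.5^2/4 + 17.5^2/3) - 3*18
     = 0.039216 * 1492.55 - 54
     = 4.531209.
Step 4: Ties present; correction factor C = 1 - 36/(17^3 - 17) = 0.992647. Corrected H = 4.531209 / 0.992647 = 4.564774.
Step 5: Under H0, H ~ chi^2(3); p-value = 0.206585.
Step 6: alpha = 0.05. fail to reject H0.

H = 4.5648, df = 3, p = 0.206585, fail to reject H0.


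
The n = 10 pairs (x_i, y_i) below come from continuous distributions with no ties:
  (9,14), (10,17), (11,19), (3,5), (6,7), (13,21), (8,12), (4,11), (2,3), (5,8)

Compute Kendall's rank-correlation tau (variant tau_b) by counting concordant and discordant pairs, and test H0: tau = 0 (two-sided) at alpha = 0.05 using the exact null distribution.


Step 1: Enumerate the 45 unordered pairs (i,j) with i<j and classify each by sign(x_j-x_i) * sign(y_j-y_i).
  (1,2):dx=+1,dy=+3->C; (1,3):dx=+2,dy=+5->C; (1,4):dx=-6,dy=-9->C; (1,5):dx=-3,dy=-7->C
  (1,6):dx=+4,dy=+7->C; (1,7):dx=-1,dy=-2->C; (1,8):dx=-5,dy=-3->C; (1,9):dx=-7,dy=-11->C
  (1,10):dx=-4,dy=-6->C; (2,3):dx=+1,dy=+2->C; (2,4):dx=-7,dy=-12->C; (2,5):dx=-4,dy=-10->C
  (2,6):dx=+3,dy=+4->C; (2,7):dx=-2,dy=-5->C; (2,8):dx=-6,dy=-6->C; (2,9):dx=-8,dy=-14->C
  (2,10):dx=-5,dy=-9->C; (3,4):dx=-8,dy=-14->C; (3,5):dx=-5,dy=-12->C; (3,6):dx=+2,dy=+2->C
  (3,7):dx=-3,dy=-7->C; (3,8):dx=-7,dy=-8->C; (3,9):dx=-9,dy=-16->C; (3,10):dx=-6,dy=-11->C
  (4,5):dx=+3,dy=+2->C; (4,6):dx=+10,dy=+16->C; (4,7):dx=+5,dy=+7->C; (4,8):dx=+1,dy=+6->C
  (4,9):dx=-1,dy=-2->C; (4,10):dx=+2,dy=+3->C; (5,6):dx=+7,dy=+14->C; (5,7):dx=+2,dy=+5->C
  (5,8):dx=-2,dy=+4->D; (5,9):dx=-4,dy=-4->C; (5,10):dx=-1,dy=+1->D; (6,7):dx=-5,dy=-9->C
  (6,8):dx=-9,dy=-10->C; (6,9):dx=-11,dy=-18->C; (6,10):dx=-8,dy=-13->C; (7,8):dx=-4,dy=-1->C
  (7,9):dx=-6,dy=-9->C; (7,10):dx=-3,dy=-4->C; (8,9):dx=-2,dy=-8->C; (8,10):dx=+1,dy=-3->D
  (9,10):dx=+3,dy=+5->C
Step 2: C = 42, D = 3, total pairs = 45.
Step 3: tau = (C - D)/(n(n-1)/2) = (42 - 3)/45 = 0.866667.
Step 4: Exact two-sided p-value (enumerate n! = 3628800 permutations of y under H0): p = 0.000115.
Step 5: alpha = 0.05. reject H0.

tau_b = 0.8667 (C=42, D=3), p = 0.000115, reject H0.


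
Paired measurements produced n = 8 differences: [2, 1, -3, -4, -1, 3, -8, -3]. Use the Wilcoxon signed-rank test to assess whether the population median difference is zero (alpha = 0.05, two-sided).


Step 1: Drop any zero differences (none here) and take |d_i|.
|d| = [2, 1, 3, 4, 1, 3, 8, 3]
Step 2: Midrank |d_i| (ties get averaged ranks).
ranks: |2|->3, |1|->1.5, |3|->5, |4|->7, |1|->1.5, |3|->5, |8|->8, |3|->5
Step 3: Attach original signs; sum ranks with positive sign and with negative sign.
W+ = 3 + 1.5 + 5 = 9.5
W- = 5 + 7 + 1.5 + 8 + 5 = 26.5
(Check: W+ + W- = 36 should equal n(n+1)/2 = 36.)
Step 4: Test statistic W = min(W+, W-) = 9.5.
Step 5: Ties in |d|, so use the tie-corrected normal approximation.
        E[W] = n(n+1)/4 = 8*9/4 = 18.
        Tie groups: |d|=1 (t=2), |d|=3 (t=3); sum(t^3 - t) = 30.
        Var[W] = n(n+1)(2n+1)/24 - sum(t^3-t)/48 = 1224/24 - 30/48 = 50.375.
        z = (W - E[W]) / sqrt(Var[W]) = (9.5 - 18) / 7.0975 = -1.1976.
        Two-sided p = 2*Phi(z) = 0.231073.
Step 6: alpha = 0.05. fail to reject H0.

W+ = 9.5, W- = 26.5, W = min = 9.5, p = 0.231073, fail to reject H0.


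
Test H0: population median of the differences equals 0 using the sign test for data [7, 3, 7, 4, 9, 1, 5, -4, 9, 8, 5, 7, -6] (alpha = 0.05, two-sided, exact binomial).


Step 1: Discard zero differences. Original n = 13; n_eff = number of nonzero differences = 13.
Nonzero differences (with sign): +7, +3, +7, +4, +9, +1, +5, -4, +9, +8, +5, +7, -6
Step 2: Count signs: positive = 11, negative = 2.
Step 3: Under H0: P(positive) = 0.5, so the number of positives S ~ Bin(13, 0.5).
Step 4: Two-sided exact p-value = sum of Bin(13,0.5) probabilities at or below the observed probability = 0.022461.
Step 5: alpha = 0.05. reject H0.

n_eff = 13, pos = 11, neg = 2, p = 0.022461, reject H0.


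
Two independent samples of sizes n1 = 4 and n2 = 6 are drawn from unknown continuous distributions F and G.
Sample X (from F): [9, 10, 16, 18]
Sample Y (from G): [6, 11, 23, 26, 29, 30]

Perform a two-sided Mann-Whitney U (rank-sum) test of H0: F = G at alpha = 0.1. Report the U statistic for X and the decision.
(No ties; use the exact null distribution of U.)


Step 1: Combine and sort all 10 observations; assign midranks.
sorted (value, group): (6,Y), (9,X), (10,X), (11,Y), (16,X), (18,X), (23,Y), (26,Y), (29,Y), (30,Y)
ranks: 6->1, 9->2, 10->3, 11->4, 16->5, 18->6, 23->7, 26->8, 29->9, 30->10
Step 2: Rank sum for X: R1 = 2 + 3 + 5 + 6 = 16.
Step 3: U_X = R1 - n1(n1+1)/2 = 16 - 4*5/2 = 16 - 10 = 6.
       U_Y = n1*n2 - U_X = 24 - 6 = 18.
Step 4: No ties, so the exact null distribution of U (based on enumerating the C(10,4) = 210 equally likely rank assignments) gives the two-sided p-value.
Step 5: p-value = 0.257143; compare to alpha = 0.1. fail to reject H0.

U_X = 6, p = 0.257143, fail to reject H0 at alpha = 0.1.


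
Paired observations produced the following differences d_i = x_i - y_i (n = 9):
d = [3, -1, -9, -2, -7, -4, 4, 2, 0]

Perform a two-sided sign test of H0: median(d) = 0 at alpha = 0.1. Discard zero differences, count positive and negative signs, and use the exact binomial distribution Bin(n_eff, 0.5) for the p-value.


Step 1: Discard zero differences. Original n = 9; n_eff = number of nonzero differences = 8.
Nonzero differences (with sign): +3, -1, -9, -2, -7, -4, +4, +2
Step 2: Count signs: positive = 3, negative = 5.
Step 3: Under H0: P(positive) = 0.5, so the number of positives S ~ Bin(8, 0.5).
Step 4: Two-sided exact p-value = sum of Bin(8,0.5) probabilities at or below the observed probability = 0.726562.
Step 5: alpha = 0.1. fail to reject H0.

n_eff = 8, pos = 3, neg = 5, p = 0.726562, fail to reject H0.


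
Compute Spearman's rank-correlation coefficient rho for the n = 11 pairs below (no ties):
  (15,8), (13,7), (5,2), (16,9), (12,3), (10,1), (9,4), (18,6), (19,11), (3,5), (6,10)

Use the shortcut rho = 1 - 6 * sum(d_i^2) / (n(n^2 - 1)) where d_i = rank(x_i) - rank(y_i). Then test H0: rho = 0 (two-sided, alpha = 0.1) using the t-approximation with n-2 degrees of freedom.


Step 1: Rank x and y separately (midranks; no ties here).
rank(x): 15->8, 13->7, 5->2, 16->9, 12->6, 10->5, 9->4, 18->10, 19->11, 3->1, 6->3
rank(y): 8->8, 7->7, 2->2, 9->9, 3->3, 1->1, 4->4, 6->6, 11->11, 5->5, 10->10
Step 2: d_i = R_x(i) - R_y(i); compute d_i^2.
  (8-8)^2=0, (7-7)^2=0, (2-2)^2=0, (9-9)^2=0, (6-3)^2=9, (5-1)^2=16, (4-4)^2=0, (10-6)^2=16, (11-11)^2=0, (1-5)^2=16, (3-10)^2=49
sum(d^2) = 106.
Step 3: rho = 1 - 6*106 / (11*(11^2 - 1)) = 1 - 636/1320 = 0.518182.
Step 4: Under H0, t = rho * sqrt((n-2)/(1-rho^2)) = 1.8176 ~ t(9).
Step 5: Two-sided p-value from the t-distribution with 9 df = 0.102492.
Step 6: alpha = 0.1. fail to reject H0.

rho = 0.5182, p = 0.102492, fail to reject H0 at alpha = 0.1.


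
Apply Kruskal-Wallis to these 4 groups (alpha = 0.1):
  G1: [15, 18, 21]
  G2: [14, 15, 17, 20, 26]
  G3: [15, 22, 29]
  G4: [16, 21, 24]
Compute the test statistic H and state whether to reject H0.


Step 1: Combine all N = 14 observations and assign midranks.
sorted (value, group, rank): (14,G2,1), (15,G1,3), (15,G2,3), (15,G3,3), (16,G4,5), (17,G2,6), (18,G1,7), (20,G2,8), (21,G1,9.5), (21,G4,9.5), (22,G3,11), (24,G4,12), (26,G2,13), (29,G3,14)
Step 2: Sum ranks within each group.
R_1 = 19.5 (n_1 = 3)
R_2 = 31 (n_2 = 5)
R_3 = 28 (n_3 = 3)
R_4 = 26.5 (n_4 = 3)
Step 3: H = 12/(N(N+1)) * sum(R_i^2/n_i) - 3(N+1)
     = 12/(14*15) * (19.5^2/3 + 31^2/5 + 28^2/3 + 26.5^2/3) - 3*15
     = 0.057143 * 814.367 - 45
     = 1.535238.
Step 4: Ties present; correction factor C = 1 - 30/(14^3 - 14) = 0.989011. Corrected H = 1.535238 / 0.989011 = 1.552296.
Step 5: Under H0, H ~ chi^2(3); p-value = 0.670254.
Step 6: alpha = 0.1. fail to reject H0.

H = 1.5523, df = 3, p = 0.670254, fail to reject H0.


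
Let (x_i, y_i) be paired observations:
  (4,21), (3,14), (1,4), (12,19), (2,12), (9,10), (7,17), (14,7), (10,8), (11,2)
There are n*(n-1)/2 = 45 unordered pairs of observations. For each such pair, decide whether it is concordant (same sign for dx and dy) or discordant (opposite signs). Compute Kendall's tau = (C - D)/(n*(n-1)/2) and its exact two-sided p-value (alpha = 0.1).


Step 1: Enumerate the 45 unordered pairs (i,j) with i<j and classify each by sign(x_j-x_i) * sign(y_j-y_i).
  (1,2):dx=-1,dy=-7->C; (1,3):dx=-3,dy=-17->C; (1,4):dx=+8,dy=-2->D; (1,5):dx=-2,dy=-9->C
  (1,6):dx=+5,dy=-11->D; (1,7):dx=+3,dy=-4->D; (1,8):dx=+10,dy=-14->D; (1,9):dx=+6,dy=-13->D
  (1,10):dx=+7,dy=-19->D; (2,3):dx=-2,dy=-10->C; (2,4):dx=+9,dy=+5->C; (2,5):dx=-1,dy=-2->C
  (2,6):dx=+6,dy=-4->D; (2,7):dx=+4,dy=+3->C; (2,8):dx=+11,dy=-7->D; (2,9):dx=+7,dy=-6->D
  (2,10):dx=+8,dy=-12->D; (3,4):dx=+11,dy=+15->C; (3,5):dx=+1,dy=+8->C; (3,6):dx=+8,dy=+6->C
  (3,7):dx=+6,dy=+13->C; (3,8):dx=+13,dy=+3->C; (3,9):dx=+9,dy=+4->C; (3,10):dx=+10,dy=-2->D
  (4,5):dx=-10,dy=-7->C; (4,6):dx=-3,dy=-9->C; (4,7):dx=-5,dy=-2->C; (4,8):dx=+2,dy=-12->D
  (4,9):dx=-2,dy=-11->C; (4,10):dx=-1,dy=-17->C; (5,6):dx=+7,dy=-2->D; (5,7):dx=+5,dy=+5->C
  (5,8):dx=+12,dy=-5->D; (5,9):dx=+8,dy=-4->D; (5,10):dx=+9,dy=-10->D; (6,7):dx=-2,dy=+7->D
  (6,8):dx=+5,dy=-3->D; (6,9):dx=+1,dy=-2->D; (6,10):dx=+2,dy=-8->D; (7,8):dx=+7,dy=-10->D
  (7,9):dx=+3,dy=-9->D; (7,10):dx=+4,dy=-15->D; (8,9):dx=-4,dy=+1->D; (8,10):dx=-3,dy=-5->C
  (9,10):dx=+1,dy=-6->D
Step 2: C = 20, D = 25, total pairs = 45.
Step 3: tau = (C - D)/(n(n-1)/2) = (20 - 25)/45 = -0.111111.
Step 4: Exact two-sided p-value (enumerate n! = 3628800 permutations of y under H0): p = 0.727490.
Step 5: alpha = 0.1. fail to reject H0.

tau_b = -0.1111 (C=20, D=25), p = 0.727490, fail to reject H0.


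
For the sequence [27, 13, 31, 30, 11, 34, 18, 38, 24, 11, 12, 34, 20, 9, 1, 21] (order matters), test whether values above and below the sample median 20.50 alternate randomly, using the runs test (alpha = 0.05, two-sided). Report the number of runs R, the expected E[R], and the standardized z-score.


Step 1: Compute median = 20.50; label A = above, B = below.
Labels in order: ABAABABAABBABBBA  (n_A = 8, n_B = 8)
Step 2: Count runs R = 11.
Step 3: Under H0 (random ordering), E[R] = 2*n_A*n_B/(n_A+n_B) + 1 = 2*8*8/16 + 1 = 9.0000.
        Var[R] = 2*n_A*n_B*(2*n_A*n_B - n_A - n_B) / ((n_A+n_B)^2 * (n_A+n_B-1)) = 14336/3840 = 3.7333.
        SD[R] = 1.9322.
Step 4: Continuity-corrected z = (R - 0.5 - E[R]) / SD[R] = (11 - 0.5 - 9.0000) / 1.9322 = 0.7763.
Step 5: Two-sided p-value via normal approximation = 2*(1 - Phi(|z|)) = 0.437558.
Step 6: alpha = 0.05. fail to reject H0.

R = 11, z = 0.7763, p = 0.437558, fail to reject H0.


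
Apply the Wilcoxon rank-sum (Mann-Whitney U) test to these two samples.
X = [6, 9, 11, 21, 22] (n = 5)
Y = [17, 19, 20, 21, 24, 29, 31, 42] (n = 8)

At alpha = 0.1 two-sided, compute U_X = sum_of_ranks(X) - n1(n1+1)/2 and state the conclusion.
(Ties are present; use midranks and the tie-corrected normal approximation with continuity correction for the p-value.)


Step 1: Combine and sort all 13 observations; assign midranks.
sorted (value, group): (6,X), (9,X), (11,X), (17,Y), (19,Y), (20,Y), (21,X), (21,Y), (22,X), (24,Y), (29,Y), (31,Y), (42,Y)
ranks: 6->1, 9->2, 11->3, 17->4, 19->5, 20->6, 21->7.5, 21->7.5, 22->9, 24->10, 29->11, 31->12, 42->13
Step 2: Rank sum for X: R1 = 1 + 2 + 3 + 7.5 + 9 = 22.5.
Step 3: U_X = R1 - n1(n1+1)/2 = 22.5 - 5*6/2 = 22.5 - 15 = 7.5.
       U_Y = n1*n2 - U_X = 40 - 7.5 = 32.5.
Step 4: Ties are present, so use the tie-corrected normal approximation (with continuity correction) for the p-value.
Step 5: p-value = 0.078571; compare to alpha = 0.1. reject H0.

U_X = 7.5, p = 0.078571, reject H0 at alpha = 0.1.


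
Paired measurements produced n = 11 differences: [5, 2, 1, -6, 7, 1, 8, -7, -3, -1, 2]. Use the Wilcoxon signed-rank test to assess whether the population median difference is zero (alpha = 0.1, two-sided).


Step 1: Drop any zero differences (none here) and take |d_i|.
|d| = [5, 2, 1, 6, 7, 1, 8, 7, 3, 1, 2]
Step 2: Midrank |d_i| (ties get averaged ranks).
ranks: |5|->7, |2|->4.5, |1|->2, |6|->8, |7|->9.5, |1|->2, |8|->11, |7|->9.5, |3|->6, |1|->2, |2|->4.5
Step 3: Attach original signs; sum ranks with positive sign and with negative sign.
W+ = 7 + 4.5 + 2 + 9.5 + 2 + 11 + 4.5 = 40.5
W- = 8 + 9.5 + 6 + 2 = 25.5
(Check: W+ + W- = 66 should equal n(n+1)/2 = 66.)
Step 4: Test statistic W = min(W+, W-) = 25.5.
Step 5: Ties in |d|, so use the tie-corrected normal approximation.
        E[W] = n(n+1)/4 = 11*12/4 = 33.
        Tie groups: |d|=1 (t=3), |d|=2 (t=2), |d|=7 (t=2); sum(t^3 - t) = 36.
        Var[W] = n(n+1)(2n+1)/24 - sum(t^3-t)/48 = 3036/24 - 36/48 = 125.75.
        z = (W - E[W]) / sqrt(Var[W]) = (25.5 - 33) / 11.2138 = -0.6688.
        Two-sided p = 2*Phi(z) = 0.503612.
Step 6: alpha = 0.1. fail to reject H0.

W+ = 40.5, W- = 25.5, W = min = 25.5, p = 0.503612, fail to reject H0.


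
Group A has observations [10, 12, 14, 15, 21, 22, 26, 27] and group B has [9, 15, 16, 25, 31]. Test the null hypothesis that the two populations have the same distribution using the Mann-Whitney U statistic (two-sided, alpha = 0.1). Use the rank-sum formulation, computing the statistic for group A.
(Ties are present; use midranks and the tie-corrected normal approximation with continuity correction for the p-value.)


Step 1: Combine and sort all 13 observations; assign midranks.
sorted (value, group): (9,Y), (10,X), (12,X), (14,X), (15,X), (15,Y), (16,Y), (21,X), (22,X), (25,Y), (26,X), (27,X), (31,Y)
ranks: 9->1, 10->2, 12->3, 14->4, 15->5.5, 15->5.5, 16->7, 21->8, 22->9, 25->10, 26->11, 27->12, 31->13
Step 2: Rank sum for X: R1 = 2 + 3 + 4 + 5.5 + 8 + 9 + 11 + 12 = 54.5.
Step 3: U_X = R1 - n1(n1+1)/2 = 54.5 - 8*9/2 = 54.5 - 36 = 18.5.
       U_Y = n1*n2 - U_X = 40 - 18.5 = 21.5.
Step 4: Ties are present, so use the tie-corrected normal approximation (with continuity correction) for the p-value.
Step 5: p-value = 0.883458; compare to alpha = 0.1. fail to reject H0.

U_X = 18.5, p = 0.883458, fail to reject H0 at alpha = 0.1.


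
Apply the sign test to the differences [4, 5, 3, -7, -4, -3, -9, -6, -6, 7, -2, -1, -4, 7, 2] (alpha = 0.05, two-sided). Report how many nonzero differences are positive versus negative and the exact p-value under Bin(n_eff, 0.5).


Step 1: Discard zero differences. Original n = 15; n_eff = number of nonzero differences = 15.
Nonzero differences (with sign): +4, +5, +3, -7, -4, -3, -9, -6, -6, +7, -2, -1, -4, +7, +2
Step 2: Count signs: positive = 6, negative = 9.
Step 3: Under H0: P(positive) = 0.5, so the number of positives S ~ Bin(15, 0.5).
Step 4: Two-sided exact p-value = sum of Bin(15,0.5) probabilities at or below the observed probability = 0.607239.
Step 5: alpha = 0.05. fail to reject H0.

n_eff = 15, pos = 6, neg = 9, p = 0.607239, fail to reject H0.


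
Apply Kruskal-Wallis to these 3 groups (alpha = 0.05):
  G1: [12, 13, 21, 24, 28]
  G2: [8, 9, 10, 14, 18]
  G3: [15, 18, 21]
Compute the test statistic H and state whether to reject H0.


Step 1: Combine all N = 13 observations and assign midranks.
sorted (value, group, rank): (8,G2,1), (9,G2,2), (10,G2,3), (12,G1,4), (13,G1,5), (14,G2,6), (15,G3,7), (18,G2,8.5), (18,G3,8.5), (21,G1,10.5), (21,G3,10.5), (24,G1,12), (28,G1,13)
Step 2: Sum ranks within each group.
R_1 = 44.5 (n_1 = 5)
R_2 = 20.5 (n_2 = 5)
R_3 = 26 (n_3 = 3)
Step 3: H = 12/(N(N+1)) * sum(R_i^2/n_i) - 3(N+1)
     = 12/(13*14) * (44.5^2/5 + 20.5^2/5 + 26^2/3) - 3*14
     = 0.065934 * 705.433 - 42
     = 4.512088.
Step 4: Ties present; correction factor C = 1 - 12/(13^3 - 13) = 0.994505. Corrected H = 4.512088 / 0.994505 = 4.537017.
Step 5: Under H0, H ~ chi^2(2); p-value = 0.103466.
Step 6: alpha = 0.05. fail to reject H0.

H = 4.5370, df = 2, p = 0.103466, fail to reject H0.


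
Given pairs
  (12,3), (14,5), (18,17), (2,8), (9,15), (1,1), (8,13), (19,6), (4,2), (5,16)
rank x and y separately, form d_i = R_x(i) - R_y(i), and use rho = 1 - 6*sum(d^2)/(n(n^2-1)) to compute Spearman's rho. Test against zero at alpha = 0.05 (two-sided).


Step 1: Rank x and y separately (midranks; no ties here).
rank(x): 12->7, 14->8, 18->9, 2->2, 9->6, 1->1, 8->5, 19->10, 4->3, 5->4
rank(y): 3->3, 5->4, 17->10, 8->6, 15->8, 1->1, 13->7, 6->5, 2->2, 16->9
Step 2: d_i = R_x(i) - R_y(i); compute d_i^2.
  (7-3)^2=16, (8-4)^2=16, (9-10)^2=1, (2-6)^2=16, (6-8)^2=4, (1-1)^2=0, (5-7)^2=4, (10-5)^2=25, (3-2)^2=1, (4-9)^2=25
sum(d^2) = 108.
Step 3: rho = 1 - 6*108 / (10*(10^2 - 1)) = 1 - 648/990 = 0.345455.
Step 4: Under H0, t = rho * sqrt((n-2)/(1-rho^2)) = 1.0412 ~ t(8).
Step 5: Two-sided p-value from the t-distribution with 8 df = 0.328227.
Step 6: alpha = 0.05. fail to reject H0.

rho = 0.3455, p = 0.328227, fail to reject H0 at alpha = 0.05.


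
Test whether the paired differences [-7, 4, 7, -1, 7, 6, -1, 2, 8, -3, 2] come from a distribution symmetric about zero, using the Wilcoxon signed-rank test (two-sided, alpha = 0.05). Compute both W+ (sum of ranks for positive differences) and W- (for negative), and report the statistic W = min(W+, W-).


Step 1: Drop any zero differences (none here) and take |d_i|.
|d| = [7, 4, 7, 1, 7, 6, 1, 2, 8, 3, 2]
Step 2: Midrank |d_i| (ties get averaged ranks).
ranks: |7|->9, |4|->6, |7|->9, |1|->1.5, |7|->9, |6|->7, |1|->1.5, |2|->3.5, |8|->11, |3|->5, |2|->3.5
Step 3: Attach original signs; sum ranks with positive sign and with negative sign.
W+ = 6 + 9 + 9 + 7 + 3.5 + 11 + 3.5 = 49
W- = 9 + 1.5 + 1.5 + 5 = 17
(Check: W+ + W- = 66 should equal n(n+1)/2 = 66.)
Step 4: Test statistic W = min(W+, W-) = 17.
Step 5: Ties in |d|, so use the tie-corrected normal approximation.
        E[W] = n(n+1)/4 = 11*12/4 = 33.
        Tie groups: |d|=1 (t=2), |d|=2 (t=2), |d|=7 (t=3); sum(t^3 - t) = 36.
        Var[W] = n(n+1)(2n+1)/24 - sum(t^3-t)/48 = 3036/24 - 36/48 = 125.75.
        z = (W - E[W]) / sqrt(Var[W]) = (17 - 33) / 11.2138 = -1.4268.
        Two-sided p = 2*Phi(z) = 0.153635.
Step 6: alpha = 0.05. fail to reject H0.

W+ = 49, W- = 17, W = min = 17, p = 0.153635, fail to reject H0.


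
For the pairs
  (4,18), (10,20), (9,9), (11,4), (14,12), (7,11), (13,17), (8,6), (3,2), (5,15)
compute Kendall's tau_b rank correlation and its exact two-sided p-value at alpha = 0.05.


Step 1: Enumerate the 45 unordered pairs (i,j) with i<j and classify each by sign(x_j-x_i) * sign(y_j-y_i).
  (1,2):dx=+6,dy=+2->C; (1,3):dx=+5,dy=-9->D; (1,4):dx=+7,dy=-14->D; (1,5):dx=+10,dy=-6->D
  (1,6):dx=+3,dy=-7->D; (1,7):dx=+9,dy=-1->D; (1,8):dx=+4,dy=-12->D; (1,9):dx=-1,dy=-16->C
  (1,10):dx=+1,dy=-3->D; (2,3):dx=-1,dy=-11->C; (2,4):dx=+1,dy=-16->D; (2,5):dx=+4,dy=-8->D
  (2,6):dx=-3,dy=-9->C; (2,7):dx=+3,dy=-3->D; (2,8):dx=-2,dy=-14->C; (2,9):dx=-7,dy=-18->C
  (2,10):dx=-5,dy=-5->C; (3,4):dx=+2,dy=-5->D; (3,5):dx=+5,dy=+3->C; (3,6):dx=-2,dy=+2->D
  (3,7):dx=+4,dy=+8->C; (3,8):dx=-1,dy=-3->C; (3,9):dx=-6,dy=-7->C; (3,10):dx=-4,dy=+6->D
  (4,5):dx=+3,dy=+8->C; (4,6):dx=-4,dy=+7->D; (4,7):dx=+2,dy=+13->C; (4,8):dx=-3,dy=+2->D
  (4,9):dx=-8,dy=-2->C; (4,10):dx=-6,dy=+11->D; (5,6):dx=-7,dy=-1->C; (5,7):dx=-1,dy=+5->D
  (5,8):dx=-6,dy=-6->C; (5,9):dx=-11,dy=-10->C; (5,10):dx=-9,dy=+3->D; (6,7):dx=+6,dy=+6->C
  (6,8):dx=+1,dy=-5->D; (6,9):dx=-4,dy=-9->C; (6,10):dx=-2,dy=+4->D; (7,8):dx=-5,dy=-11->C
  (7,9):dx=-10,dy=-15->C; (7,10):dx=-8,dy=-2->C; (8,9):dx=-5,dy=-4->C; (8,10):dx=-3,dy=+9->D
  (9,10):dx=+2,dy=+13->C
Step 2: C = 24, D = 21, total pairs = 45.
Step 3: tau = (C - D)/(n(n-1)/2) = (24 - 21)/45 = 0.066667.
Step 4: Exact two-sided p-value (enumerate n! = 3628800 permutations of y under H0): p = 0.861801.
Step 5: alpha = 0.05. fail to reject H0.

tau_b = 0.0667 (C=24, D=21), p = 0.861801, fail to reject H0.


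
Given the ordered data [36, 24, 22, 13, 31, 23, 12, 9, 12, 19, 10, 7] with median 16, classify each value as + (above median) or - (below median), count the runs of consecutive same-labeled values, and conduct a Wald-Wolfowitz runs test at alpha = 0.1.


Step 1: Compute median = 16; label A = above, B = below.
Labels in order: AAABAABBBABB  (n_A = 6, n_B = 6)
Step 2: Count runs R = 6.
Step 3: Under H0 (random ordering), E[R] = 2*n_A*n_B/(n_A+n_B) + 1 = 2*6*6/12 + 1 = 7.0000.
        Var[R] = 2*n_A*n_B*(2*n_A*n_B - n_A - n_B) / ((n_A+n_B)^2 * (n_A+n_B-1)) = 4320/1584 = 2.7273.
        SD[R] = 1.6514.
Step 4: Continuity-corrected z = (R + 0.5 - E[R]) / SD[R] = (6 + 0.5 - 7.0000) / 1.6514 = -0.3028.
Step 5: Two-sided p-value via normal approximation = 2*(1 - Phi(|z|)) = 0.762069.
Step 6: alpha = 0.1. fail to reject H0.

R = 6, z = -0.3028, p = 0.762069, fail to reject H0.


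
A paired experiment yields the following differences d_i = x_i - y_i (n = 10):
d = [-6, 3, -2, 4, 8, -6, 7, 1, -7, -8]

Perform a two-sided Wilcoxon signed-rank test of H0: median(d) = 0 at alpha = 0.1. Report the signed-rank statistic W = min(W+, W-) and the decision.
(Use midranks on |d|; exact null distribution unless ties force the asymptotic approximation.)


Step 1: Drop any zero differences (none here) and take |d_i|.
|d| = [6, 3, 2, 4, 8, 6, 7, 1, 7, 8]
Step 2: Midrank |d_i| (ties get averaged ranks).
ranks: |6|->5.5, |3|->3, |2|->2, |4|->4, |8|->9.5, |6|->5.5, |7|->7.5, |1|->1, |7|->7.5, |8|->9.5
Step 3: Attach original signs; sum ranks with positive sign and with negative sign.
W+ = 3 + 4 + 9.5 + 7.5 + 1 = 25
W- = 5.5 + 2 + 5.5 + 7.5 + 9.5 = 30
(Check: W+ + W- = 55 should equal n(n+1)/2 = 55.)
Step 4: Test statistic W = min(W+, W-) = 25.
Step 5: Ties in |d|, so use the tie-corrected normal approximation.
        E[W] = n(n+1)/4 = 10*11/4 = 27.5.
        Tie groups: |d|=6 (t=2), |d|=7 (t=2), |d|=8 (t=2); sum(t^3 - t) = 18.
        Var[W] = n(n+1)(2n+1)/24 - sum(t^3-t)/48 = 2310/24 - 18/48 = 95.875.
        z = (W - E[W]) / sqrt(Var[W]) = (25 - 27.5) / 9.7916 = -0.2553.
        Two-sided p = 2*Phi(z) = 0.798475.
Step 6: alpha = 0.1. fail to reject H0.

W+ = 25, W- = 30, W = min = 25, p = 0.798475, fail to reject H0.


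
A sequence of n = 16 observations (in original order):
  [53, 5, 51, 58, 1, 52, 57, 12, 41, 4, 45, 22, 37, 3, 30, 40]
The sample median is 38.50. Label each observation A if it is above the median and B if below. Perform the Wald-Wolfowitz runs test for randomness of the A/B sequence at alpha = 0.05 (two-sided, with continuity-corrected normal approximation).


Step 1: Compute median = 38.50; label A = above, B = below.
Labels in order: ABAABAABABABBBBA  (n_A = 8, n_B = 8)
Step 2: Count runs R = 11.
Step 3: Under H0 (random ordering), E[R] = 2*n_A*n_B/(n_A+n_B) + 1 = 2*8*8/16 + 1 = 9.0000.
        Var[R] = 2*n_A*n_B*(2*n_A*n_B - n_A - n_B) / ((n_A+n_B)^2 * (n_A+n_B-1)) = 14336/3840 = 3.7333.
        SD[R] = 1.9322.
Step 4: Continuity-corrected z = (R - 0.5 - E[R]) / SD[R] = (11 - 0.5 - 9.0000) / 1.9322 = 0.7763.
Step 5: Two-sided p-value via normal approximation = 2*(1 - Phi(|z|)) = 0.437558.
Step 6: alpha = 0.05. fail to reject H0.

R = 11, z = 0.7763, p = 0.437558, fail to reject H0.


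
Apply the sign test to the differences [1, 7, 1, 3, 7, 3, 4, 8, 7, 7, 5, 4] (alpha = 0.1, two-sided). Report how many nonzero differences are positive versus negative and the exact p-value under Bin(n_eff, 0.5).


Step 1: Discard zero differences. Original n = 12; n_eff = number of nonzero differences = 12.
Nonzero differences (with sign): +1, +7, +1, +3, +7, +3, +4, +8, +7, +7, +5, +4
Step 2: Count signs: positive = 12, negative = 0.
Step 3: Under H0: P(positive) = 0.5, so the number of positives S ~ Bin(12, 0.5).
Step 4: Two-sided exact p-value = sum of Bin(12,0.5) probabilities at or below the observed probability = 0.000488.
Step 5: alpha = 0.1. reject H0.

n_eff = 12, pos = 12, neg = 0, p = 0.000488, reject H0.


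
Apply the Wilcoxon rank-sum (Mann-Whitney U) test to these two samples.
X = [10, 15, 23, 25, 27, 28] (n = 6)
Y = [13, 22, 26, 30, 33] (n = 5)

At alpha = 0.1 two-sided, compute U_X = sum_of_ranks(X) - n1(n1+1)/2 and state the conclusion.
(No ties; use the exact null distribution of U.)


Step 1: Combine and sort all 11 observations; assign midranks.
sorted (value, group): (10,X), (13,Y), (15,X), (22,Y), (23,X), (25,X), (26,Y), (27,X), (28,X), (30,Y), (33,Y)
ranks: 10->1, 13->2, 15->3, 22->4, 23->5, 25->6, 26->7, 27->8, 28->9, 30->10, 33->11
Step 2: Rank sum for X: R1 = 1 + 3 + 5 + 6 + 8 + 9 = 32.
Step 3: U_X = R1 - n1(n1+1)/2 = 32 - 6*7/2 = 32 - 21 = 11.
       U_Y = n1*n2 - U_X = 30 - 11 = 19.
Step 4: No ties, so the exact null distribution of U (based on enumerating the C(11,6) = 462 equally likely rank assignments) gives the two-sided p-value.
Step 5: p-value = 0.536797; compare to alpha = 0.1. fail to reject H0.

U_X = 11, p = 0.536797, fail to reject H0 at alpha = 0.1.


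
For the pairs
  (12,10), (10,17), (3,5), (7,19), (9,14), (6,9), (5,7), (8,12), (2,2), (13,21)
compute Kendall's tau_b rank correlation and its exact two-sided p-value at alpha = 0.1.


Step 1: Enumerate the 45 unordered pairs (i,j) with i<j and classify each by sign(x_j-x_i) * sign(y_j-y_i).
  (1,2):dx=-2,dy=+7->D; (1,3):dx=-9,dy=-5->C; (1,4):dx=-5,dy=+9->D; (1,5):dx=-3,dy=+4->D
  (1,6):dx=-6,dy=-1->C; (1,7):dx=-7,dy=-3->C; (1,8):dx=-4,dy=+2->D; (1,9):dx=-10,dy=-8->C
  (1,10):dx=+1,dy=+11->C; (2,3):dx=-7,dy=-12->C; (2,4):dx=-3,dy=+2->D; (2,5):dx=-1,dy=-3->C
  (2,6):dx=-4,dy=-8->C; (2,7):dx=-5,dy=-10->C; (2,8):dx=-2,dy=-5->C; (2,9):dx=-8,dy=-15->C
  (2,10):dx=+3,dy=+4->C; (3,4):dx=+4,dy=+14->C; (3,5):dx=+6,dy=+9->C; (3,6):dx=+3,dy=+4->C
  (3,7):dx=+2,dy=+2->C; (3,8):dx=+5,dy=+7->C; (3,9):dx=-1,dy=-3->C; (3,10):dx=+10,dy=+16->C
  (4,5):dx=+2,dy=-5->D; (4,6):dx=-1,dy=-10->C; (4,7):dx=-2,dy=-12->C; (4,8):dx=+1,dy=-7->D
  (4,9):dx=-5,dy=-17->C; (4,10):dx=+6,dy=+2->C; (5,6):dx=-3,dy=-5->C; (5,7):dx=-4,dy=-7->C
  (5,8):dx=-1,dy=-2->C; (5,9):dx=-7,dy=-12->C; (5,10):dx=+4,dy=+7->C; (6,7):dx=-1,dy=-2->C
  (6,8):dx=+2,dy=+3->C; (6,9):dx=-4,dy=-7->C; (6,10):dx=+7,dy=+12->C; (7,8):dx=+3,dy=+5->C
  (7,9):dx=-3,dy=-5->C; (7,10):dx=+8,dy=+14->C; (8,9):dx=-6,dy=-10->C; (8,10):dx=+5,dy=+9->C
  (9,10):dx=+11,dy=+19->C
Step 2: C = 38, D = 7, total pairs = 45.
Step 3: tau = (C - D)/(n(n-1)/2) = (38 - 7)/45 = 0.688889.
Step 4: Exact two-sided p-value (enumerate n! = 3628800 permutations of y under H0): p = 0.004687.
Step 5: alpha = 0.1. reject H0.

tau_b = 0.6889 (C=38, D=7), p = 0.004687, reject H0.
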